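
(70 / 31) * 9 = 630 / 31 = 20.32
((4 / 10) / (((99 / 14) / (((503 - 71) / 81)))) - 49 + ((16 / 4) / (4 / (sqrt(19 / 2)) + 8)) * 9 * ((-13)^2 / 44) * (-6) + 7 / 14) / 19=-8500304 / 1043955 + 4563 * sqrt(38) / 30932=-7.23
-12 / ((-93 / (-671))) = -2684 / 31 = -86.58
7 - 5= 2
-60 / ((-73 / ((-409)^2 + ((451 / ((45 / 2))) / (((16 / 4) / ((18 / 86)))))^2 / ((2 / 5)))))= 37116918483 / 269954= 137493.49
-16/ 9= -1.78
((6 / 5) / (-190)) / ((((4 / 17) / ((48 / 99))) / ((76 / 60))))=-68 / 4125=-0.02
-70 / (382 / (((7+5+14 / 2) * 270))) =-179550 / 191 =-940.05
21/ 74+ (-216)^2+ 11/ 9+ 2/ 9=31074047/ 666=46657.73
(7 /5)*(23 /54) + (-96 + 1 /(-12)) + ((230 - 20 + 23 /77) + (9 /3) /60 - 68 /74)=43824089 /384615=113.94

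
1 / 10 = 0.10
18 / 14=9 / 7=1.29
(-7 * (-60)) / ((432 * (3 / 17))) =595 / 108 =5.51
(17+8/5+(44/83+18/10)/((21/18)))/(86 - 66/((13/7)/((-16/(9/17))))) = 466713/26285602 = 0.02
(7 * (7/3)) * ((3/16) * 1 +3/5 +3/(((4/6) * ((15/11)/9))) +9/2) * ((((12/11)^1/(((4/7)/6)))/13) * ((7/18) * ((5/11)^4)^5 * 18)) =384544315338134765625/769625994202848650525944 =0.00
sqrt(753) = 27.44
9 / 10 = 0.90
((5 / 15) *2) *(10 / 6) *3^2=10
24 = 24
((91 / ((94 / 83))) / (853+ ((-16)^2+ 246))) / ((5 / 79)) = 596687 / 636850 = 0.94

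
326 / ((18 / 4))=652 / 9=72.44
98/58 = 1.69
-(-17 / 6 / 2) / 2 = 17 / 24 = 0.71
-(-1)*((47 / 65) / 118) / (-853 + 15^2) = -47 / 4816760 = -0.00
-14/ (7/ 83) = -166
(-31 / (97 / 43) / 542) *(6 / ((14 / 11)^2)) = -483879 / 5152252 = -0.09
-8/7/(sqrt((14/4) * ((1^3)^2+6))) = -8 * sqrt(2)/49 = -0.23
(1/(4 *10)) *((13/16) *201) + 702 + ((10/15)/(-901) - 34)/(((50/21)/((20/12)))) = 1180293787/1729920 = 682.28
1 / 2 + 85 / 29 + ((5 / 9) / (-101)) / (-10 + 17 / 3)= 784151 / 228462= 3.43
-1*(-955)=955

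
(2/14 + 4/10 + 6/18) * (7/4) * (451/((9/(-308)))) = -3194884/135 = -23665.81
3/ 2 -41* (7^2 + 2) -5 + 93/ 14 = -14615/ 7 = -2087.86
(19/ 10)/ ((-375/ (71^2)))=-95779/ 3750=-25.54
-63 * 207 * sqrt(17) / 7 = -1863 * sqrt(17) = -7681.35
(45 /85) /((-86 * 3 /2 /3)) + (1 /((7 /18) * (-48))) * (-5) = 10461 /40936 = 0.26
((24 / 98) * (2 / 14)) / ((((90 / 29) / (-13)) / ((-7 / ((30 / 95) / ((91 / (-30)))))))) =-93119 / 9450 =-9.85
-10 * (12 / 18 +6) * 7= -466.67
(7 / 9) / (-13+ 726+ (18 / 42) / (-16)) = 784 / 718677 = 0.00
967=967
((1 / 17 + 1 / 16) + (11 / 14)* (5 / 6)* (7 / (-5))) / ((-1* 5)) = 649 / 4080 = 0.16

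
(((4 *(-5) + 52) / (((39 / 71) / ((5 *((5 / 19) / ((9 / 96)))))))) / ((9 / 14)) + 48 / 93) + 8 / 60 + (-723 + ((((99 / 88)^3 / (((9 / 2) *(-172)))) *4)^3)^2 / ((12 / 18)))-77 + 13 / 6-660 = -2044988016542004378893856049809161 / 11035555298352516920085294612480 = -185.31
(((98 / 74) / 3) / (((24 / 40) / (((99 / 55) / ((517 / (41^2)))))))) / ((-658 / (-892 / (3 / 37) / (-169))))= -5248082 / 12319593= -0.43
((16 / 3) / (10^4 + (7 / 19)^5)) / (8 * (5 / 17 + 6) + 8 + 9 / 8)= 5387991424 / 600875352185469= 0.00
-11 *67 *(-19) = 14003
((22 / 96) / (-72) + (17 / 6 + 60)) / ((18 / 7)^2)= 10639909 / 1119744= 9.50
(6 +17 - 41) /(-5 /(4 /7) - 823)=24 /1109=0.02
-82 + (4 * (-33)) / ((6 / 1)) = -104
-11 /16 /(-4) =11 /64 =0.17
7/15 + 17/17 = 22/15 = 1.47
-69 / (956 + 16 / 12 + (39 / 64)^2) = -847872 / 11768275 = -0.07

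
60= 60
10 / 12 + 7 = 47 / 6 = 7.83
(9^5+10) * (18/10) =531531/5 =106306.20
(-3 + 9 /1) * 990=5940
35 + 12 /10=181 /5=36.20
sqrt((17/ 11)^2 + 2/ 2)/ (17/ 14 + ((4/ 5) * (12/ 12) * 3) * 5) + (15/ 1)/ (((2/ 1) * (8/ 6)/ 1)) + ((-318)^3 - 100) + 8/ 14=-1800821445/ 56 + 14 * sqrt(410)/ 2035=-32157525.66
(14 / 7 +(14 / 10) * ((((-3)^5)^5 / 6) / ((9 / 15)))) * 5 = -1647505629462.50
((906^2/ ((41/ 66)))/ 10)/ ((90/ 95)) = 139475.39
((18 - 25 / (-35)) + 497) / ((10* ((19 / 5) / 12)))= 1140 / 7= 162.86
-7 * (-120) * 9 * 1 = 7560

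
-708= -708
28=28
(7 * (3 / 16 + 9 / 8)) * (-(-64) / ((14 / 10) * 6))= 70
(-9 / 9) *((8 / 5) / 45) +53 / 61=0.83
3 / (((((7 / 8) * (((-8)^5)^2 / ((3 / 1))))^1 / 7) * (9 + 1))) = 9 / 1342177280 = 0.00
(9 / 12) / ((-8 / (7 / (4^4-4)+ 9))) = -325 / 384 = -0.85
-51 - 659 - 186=-896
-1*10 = -10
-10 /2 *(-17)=85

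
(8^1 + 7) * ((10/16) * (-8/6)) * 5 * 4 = -250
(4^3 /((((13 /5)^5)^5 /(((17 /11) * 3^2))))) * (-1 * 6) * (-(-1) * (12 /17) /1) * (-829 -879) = 21110229492187500000000000 /77620510163534983326338136623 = 0.00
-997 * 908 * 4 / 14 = -1810552 / 7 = -258650.29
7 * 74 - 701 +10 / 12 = -1093 / 6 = -182.17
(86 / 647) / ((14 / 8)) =344 / 4529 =0.08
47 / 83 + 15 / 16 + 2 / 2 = 3325 / 1328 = 2.50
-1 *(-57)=57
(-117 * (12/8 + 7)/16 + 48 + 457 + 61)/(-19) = -26.52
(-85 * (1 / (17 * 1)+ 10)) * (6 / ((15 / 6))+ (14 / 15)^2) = -13984 / 5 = -2796.80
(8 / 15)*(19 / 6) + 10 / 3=226 / 45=5.02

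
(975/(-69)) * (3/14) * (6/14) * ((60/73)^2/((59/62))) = -326430000/354341197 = -0.92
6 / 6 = 1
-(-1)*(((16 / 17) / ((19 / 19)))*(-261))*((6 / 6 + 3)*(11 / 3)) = -61248 / 17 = -3602.82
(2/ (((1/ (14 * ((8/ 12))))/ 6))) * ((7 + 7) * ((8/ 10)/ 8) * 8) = 6272/ 5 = 1254.40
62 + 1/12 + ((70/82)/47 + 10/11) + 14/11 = 16351361/254364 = 64.28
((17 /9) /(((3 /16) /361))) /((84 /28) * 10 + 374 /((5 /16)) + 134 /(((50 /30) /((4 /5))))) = 1227400 /435753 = 2.82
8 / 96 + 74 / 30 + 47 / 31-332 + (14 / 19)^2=-73276639 / 223820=-327.39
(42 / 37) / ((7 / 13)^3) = 13182 / 1813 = 7.27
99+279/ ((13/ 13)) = 378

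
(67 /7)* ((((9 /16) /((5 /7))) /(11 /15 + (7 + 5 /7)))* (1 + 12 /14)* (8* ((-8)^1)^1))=-94068 /887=-106.05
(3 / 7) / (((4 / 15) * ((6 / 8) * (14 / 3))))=45 / 98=0.46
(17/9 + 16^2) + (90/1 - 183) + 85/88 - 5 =127397/792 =160.85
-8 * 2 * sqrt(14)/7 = -16 * sqrt(14)/7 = -8.55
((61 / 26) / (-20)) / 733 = -61 / 381160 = -0.00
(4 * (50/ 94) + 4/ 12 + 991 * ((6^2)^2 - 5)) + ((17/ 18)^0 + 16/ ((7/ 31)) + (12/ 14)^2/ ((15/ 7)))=902016241/ 705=1279455.66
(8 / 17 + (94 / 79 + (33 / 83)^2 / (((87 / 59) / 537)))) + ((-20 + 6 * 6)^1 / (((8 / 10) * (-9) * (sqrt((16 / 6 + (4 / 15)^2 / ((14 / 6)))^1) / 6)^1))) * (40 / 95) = 15891259277 / 268305883 - 400 * sqrt(826) / 3363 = 55.81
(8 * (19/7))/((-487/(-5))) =760/3409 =0.22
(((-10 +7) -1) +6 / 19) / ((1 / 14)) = -980 / 19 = -51.58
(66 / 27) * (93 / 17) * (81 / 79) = 18414 / 1343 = 13.71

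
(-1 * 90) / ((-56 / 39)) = 1755 / 28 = 62.68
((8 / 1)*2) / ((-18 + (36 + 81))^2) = 16 / 9801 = 0.00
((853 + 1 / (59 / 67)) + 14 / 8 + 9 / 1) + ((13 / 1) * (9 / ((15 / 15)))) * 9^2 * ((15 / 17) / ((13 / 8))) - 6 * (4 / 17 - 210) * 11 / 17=465502433 / 68204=6825.15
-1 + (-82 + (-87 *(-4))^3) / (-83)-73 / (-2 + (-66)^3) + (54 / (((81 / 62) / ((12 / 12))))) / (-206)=-3743960178118703 / 7373461206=-507761.56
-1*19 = -19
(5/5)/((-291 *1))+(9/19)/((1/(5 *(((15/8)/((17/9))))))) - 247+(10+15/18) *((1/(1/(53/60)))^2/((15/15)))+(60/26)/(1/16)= -350636483929/1759548960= -199.28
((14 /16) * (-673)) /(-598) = 4711 /4784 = 0.98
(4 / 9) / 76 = 1 / 171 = 0.01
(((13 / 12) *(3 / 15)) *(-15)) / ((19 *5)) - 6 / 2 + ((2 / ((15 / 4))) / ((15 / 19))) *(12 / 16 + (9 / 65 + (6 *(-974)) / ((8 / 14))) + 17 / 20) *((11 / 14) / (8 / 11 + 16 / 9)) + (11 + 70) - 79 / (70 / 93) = -58787809179 / 26799500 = -2193.62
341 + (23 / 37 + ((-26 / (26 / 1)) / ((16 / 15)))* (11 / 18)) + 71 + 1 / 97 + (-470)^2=76251742061 / 344544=221312.06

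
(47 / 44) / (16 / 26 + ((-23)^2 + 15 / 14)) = 91 / 45210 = 0.00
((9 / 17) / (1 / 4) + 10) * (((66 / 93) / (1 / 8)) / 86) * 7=126896 / 22661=5.60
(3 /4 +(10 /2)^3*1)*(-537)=-270111 /4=-67527.75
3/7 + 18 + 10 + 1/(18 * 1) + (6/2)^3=55.48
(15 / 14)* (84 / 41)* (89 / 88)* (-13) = -52065 / 1804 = -28.86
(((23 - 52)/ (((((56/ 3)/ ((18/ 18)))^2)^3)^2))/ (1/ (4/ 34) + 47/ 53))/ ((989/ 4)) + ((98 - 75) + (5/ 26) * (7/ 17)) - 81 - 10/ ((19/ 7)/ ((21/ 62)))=-901125435446785307307802832463593/ 15229767658438394775375330672640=-59.17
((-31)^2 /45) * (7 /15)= 6727 /675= 9.97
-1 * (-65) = 65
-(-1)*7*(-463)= -3241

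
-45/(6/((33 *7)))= -3465/2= -1732.50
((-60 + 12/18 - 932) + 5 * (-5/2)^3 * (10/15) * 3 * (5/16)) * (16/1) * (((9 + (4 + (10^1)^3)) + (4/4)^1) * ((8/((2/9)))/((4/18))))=-2733843879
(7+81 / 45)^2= 1936 / 25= 77.44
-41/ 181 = -0.23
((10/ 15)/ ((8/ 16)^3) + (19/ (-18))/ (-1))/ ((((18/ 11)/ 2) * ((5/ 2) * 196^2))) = 253/ 3111696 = 0.00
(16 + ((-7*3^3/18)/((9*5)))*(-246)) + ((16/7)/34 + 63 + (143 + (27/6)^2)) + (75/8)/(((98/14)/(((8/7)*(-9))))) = 4763789/16660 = 285.94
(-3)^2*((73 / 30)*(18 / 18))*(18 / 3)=657 / 5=131.40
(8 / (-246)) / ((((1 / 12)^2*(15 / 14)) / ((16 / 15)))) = -14336 / 3075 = -4.66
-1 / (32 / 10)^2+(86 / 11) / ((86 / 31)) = 2.72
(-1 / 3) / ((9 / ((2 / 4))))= -1 / 54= -0.02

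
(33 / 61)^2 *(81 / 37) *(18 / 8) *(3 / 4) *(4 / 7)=2381643 / 3854956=0.62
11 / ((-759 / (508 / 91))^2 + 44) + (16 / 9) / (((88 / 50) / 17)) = 739043610236 / 43036934193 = 17.17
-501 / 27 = -167 / 9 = -18.56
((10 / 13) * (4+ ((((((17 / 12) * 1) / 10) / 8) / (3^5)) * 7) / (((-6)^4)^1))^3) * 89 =157404677308015569709672984591 / 35924511954619170658713600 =4381.54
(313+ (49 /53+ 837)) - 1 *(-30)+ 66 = 1246.92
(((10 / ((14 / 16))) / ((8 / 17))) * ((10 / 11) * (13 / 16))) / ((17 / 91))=4225 / 44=96.02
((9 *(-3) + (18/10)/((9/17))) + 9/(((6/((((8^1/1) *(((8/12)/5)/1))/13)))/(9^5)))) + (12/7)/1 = 3296786/455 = 7245.68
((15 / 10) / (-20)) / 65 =-3 / 2600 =-0.00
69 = 69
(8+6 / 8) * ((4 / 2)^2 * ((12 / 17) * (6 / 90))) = 28 / 17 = 1.65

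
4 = 4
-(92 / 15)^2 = -8464 / 225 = -37.62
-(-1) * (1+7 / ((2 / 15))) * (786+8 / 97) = 4079375 / 97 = 42055.41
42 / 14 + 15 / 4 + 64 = 283 / 4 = 70.75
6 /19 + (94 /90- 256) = -217717 /855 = -254.64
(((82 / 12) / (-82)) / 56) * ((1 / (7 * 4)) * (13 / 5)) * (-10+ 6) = 13 / 23520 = 0.00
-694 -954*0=-694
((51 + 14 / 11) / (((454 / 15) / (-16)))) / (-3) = 23000 / 2497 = 9.21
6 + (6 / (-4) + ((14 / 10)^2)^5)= 652841123 / 19531250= 33.43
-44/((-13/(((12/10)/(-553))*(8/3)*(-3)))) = 2112/35945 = 0.06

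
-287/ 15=-19.13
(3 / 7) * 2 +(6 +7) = 97 / 7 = 13.86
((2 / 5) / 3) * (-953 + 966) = 1.73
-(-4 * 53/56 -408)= 5765/14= 411.79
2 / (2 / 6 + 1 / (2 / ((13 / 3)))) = 4 / 5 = 0.80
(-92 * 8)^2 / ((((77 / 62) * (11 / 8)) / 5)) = 1343406080 / 847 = 1586075.66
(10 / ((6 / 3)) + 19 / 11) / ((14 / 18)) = 666 / 77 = 8.65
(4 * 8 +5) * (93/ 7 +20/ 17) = 63677/ 119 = 535.10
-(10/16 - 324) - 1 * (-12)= 2683/8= 335.38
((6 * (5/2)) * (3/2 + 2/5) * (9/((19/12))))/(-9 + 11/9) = -729/35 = -20.83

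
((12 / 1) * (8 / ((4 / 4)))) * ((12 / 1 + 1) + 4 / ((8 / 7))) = 1584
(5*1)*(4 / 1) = 20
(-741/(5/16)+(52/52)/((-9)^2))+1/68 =-65302103/27540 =-2371.17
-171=-171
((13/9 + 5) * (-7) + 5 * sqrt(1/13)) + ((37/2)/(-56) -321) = -369373/1008 + 5 * sqrt(13)/13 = -365.05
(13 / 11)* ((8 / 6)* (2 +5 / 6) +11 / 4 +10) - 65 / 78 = 7405 / 396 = 18.70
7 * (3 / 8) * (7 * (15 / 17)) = 16.21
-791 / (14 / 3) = -339 / 2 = -169.50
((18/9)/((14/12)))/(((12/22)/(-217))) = -682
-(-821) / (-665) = -821 / 665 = -1.23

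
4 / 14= 0.29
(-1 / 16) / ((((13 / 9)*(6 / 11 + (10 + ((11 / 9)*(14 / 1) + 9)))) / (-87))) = 77517 / 754832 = 0.10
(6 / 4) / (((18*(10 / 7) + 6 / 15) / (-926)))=-48615 / 914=-53.19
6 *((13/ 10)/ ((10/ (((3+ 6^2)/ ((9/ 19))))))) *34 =54587/ 25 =2183.48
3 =3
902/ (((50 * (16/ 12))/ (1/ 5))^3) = 12177/ 500000000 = 0.00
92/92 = 1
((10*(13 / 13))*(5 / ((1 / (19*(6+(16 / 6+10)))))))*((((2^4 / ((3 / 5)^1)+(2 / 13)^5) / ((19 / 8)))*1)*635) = 422503096064000 / 3341637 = 126435964.19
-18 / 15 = -6 / 5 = -1.20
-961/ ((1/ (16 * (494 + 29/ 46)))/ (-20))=3498501280/ 23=152108751.30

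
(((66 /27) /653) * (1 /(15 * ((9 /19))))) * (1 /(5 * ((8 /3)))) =209 /5289300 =0.00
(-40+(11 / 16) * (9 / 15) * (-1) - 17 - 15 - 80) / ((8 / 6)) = -114.31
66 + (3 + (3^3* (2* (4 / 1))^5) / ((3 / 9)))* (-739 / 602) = -280203171 / 86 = -3258176.41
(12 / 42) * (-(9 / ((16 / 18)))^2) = -29.29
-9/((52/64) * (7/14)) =-288/13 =-22.15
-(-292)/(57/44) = 12848/57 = 225.40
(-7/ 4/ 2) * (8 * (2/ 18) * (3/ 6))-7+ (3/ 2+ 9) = 28/ 9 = 3.11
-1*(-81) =81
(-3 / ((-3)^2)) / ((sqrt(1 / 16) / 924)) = -1232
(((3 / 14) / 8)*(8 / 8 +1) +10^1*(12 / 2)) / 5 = 3363 / 280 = 12.01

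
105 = 105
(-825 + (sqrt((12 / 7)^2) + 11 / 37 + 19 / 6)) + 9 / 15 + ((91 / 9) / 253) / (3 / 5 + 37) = -454141885913 / 554358420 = -819.22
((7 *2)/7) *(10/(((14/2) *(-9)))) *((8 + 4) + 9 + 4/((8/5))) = -470/63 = -7.46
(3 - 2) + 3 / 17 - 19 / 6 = -1.99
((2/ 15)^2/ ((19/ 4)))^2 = 256/ 18275625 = 0.00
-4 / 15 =-0.27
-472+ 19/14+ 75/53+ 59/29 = -10053065/21518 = -467.19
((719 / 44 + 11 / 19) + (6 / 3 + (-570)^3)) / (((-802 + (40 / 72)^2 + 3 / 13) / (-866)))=-70590631587506667 / 352766084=-200106061.18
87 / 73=1.19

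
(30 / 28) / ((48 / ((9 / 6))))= 15 / 448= 0.03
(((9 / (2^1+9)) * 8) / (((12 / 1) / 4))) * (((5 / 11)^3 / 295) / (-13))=-600 / 11229647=-0.00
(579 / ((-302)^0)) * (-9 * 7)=-36477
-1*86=-86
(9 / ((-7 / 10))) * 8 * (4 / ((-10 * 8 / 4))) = 144 / 7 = 20.57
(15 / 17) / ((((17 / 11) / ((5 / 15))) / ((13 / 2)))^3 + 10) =43863105 / 515155726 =0.09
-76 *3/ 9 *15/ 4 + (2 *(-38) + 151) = -20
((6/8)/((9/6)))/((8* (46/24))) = 3/92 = 0.03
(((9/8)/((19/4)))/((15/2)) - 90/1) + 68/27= -224309/2565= -87.45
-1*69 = -69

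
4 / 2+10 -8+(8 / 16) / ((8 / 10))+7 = 93 / 8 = 11.62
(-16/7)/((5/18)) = -288/35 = -8.23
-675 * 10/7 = -6750/7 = -964.29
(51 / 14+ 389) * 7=5497 / 2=2748.50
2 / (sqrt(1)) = 2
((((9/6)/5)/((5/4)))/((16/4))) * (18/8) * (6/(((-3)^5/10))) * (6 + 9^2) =-29/10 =-2.90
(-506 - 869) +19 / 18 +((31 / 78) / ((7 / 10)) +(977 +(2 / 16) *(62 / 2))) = -2571671 / 6552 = -392.50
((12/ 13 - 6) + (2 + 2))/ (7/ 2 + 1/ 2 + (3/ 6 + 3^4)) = -28/ 2223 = -0.01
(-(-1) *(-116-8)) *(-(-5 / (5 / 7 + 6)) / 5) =-868 / 47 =-18.47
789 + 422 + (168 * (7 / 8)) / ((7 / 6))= 1337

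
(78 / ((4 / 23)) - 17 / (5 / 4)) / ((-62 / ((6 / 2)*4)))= -13047 / 155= -84.17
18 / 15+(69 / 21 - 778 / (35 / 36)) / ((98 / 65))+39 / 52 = -3612713 / 6860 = -526.63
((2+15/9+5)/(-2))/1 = -13/3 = -4.33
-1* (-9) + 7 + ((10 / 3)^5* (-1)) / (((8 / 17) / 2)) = -421112 / 243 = -1732.97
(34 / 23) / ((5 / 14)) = 476 / 115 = 4.14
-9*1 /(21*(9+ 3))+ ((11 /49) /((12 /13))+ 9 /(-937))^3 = -3841305604402573 /167244078868122816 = -0.02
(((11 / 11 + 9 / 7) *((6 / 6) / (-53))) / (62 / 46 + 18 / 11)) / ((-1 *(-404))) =-1012 / 28290605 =-0.00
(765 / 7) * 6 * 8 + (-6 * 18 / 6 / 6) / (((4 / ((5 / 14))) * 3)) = 41965 / 8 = 5245.62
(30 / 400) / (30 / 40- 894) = -1 / 11910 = -0.00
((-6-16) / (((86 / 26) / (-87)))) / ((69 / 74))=613756 / 989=620.58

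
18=18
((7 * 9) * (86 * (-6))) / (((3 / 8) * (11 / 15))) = -118210.91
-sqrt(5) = -2.24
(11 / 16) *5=55 / 16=3.44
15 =15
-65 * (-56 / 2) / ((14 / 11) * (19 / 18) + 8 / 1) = 36036 / 185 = 194.79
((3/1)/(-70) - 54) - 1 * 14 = -4763/70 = -68.04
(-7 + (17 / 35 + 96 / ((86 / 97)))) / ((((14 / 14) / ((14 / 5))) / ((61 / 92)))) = 188.93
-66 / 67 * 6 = -396 / 67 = -5.91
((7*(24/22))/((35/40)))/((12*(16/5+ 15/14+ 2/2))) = 560/4059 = 0.14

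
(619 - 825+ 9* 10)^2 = 13456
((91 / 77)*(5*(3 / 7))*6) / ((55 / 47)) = 10998 / 847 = 12.98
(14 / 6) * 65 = 455 / 3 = 151.67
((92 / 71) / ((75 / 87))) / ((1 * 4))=667 / 1775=0.38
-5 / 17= -0.29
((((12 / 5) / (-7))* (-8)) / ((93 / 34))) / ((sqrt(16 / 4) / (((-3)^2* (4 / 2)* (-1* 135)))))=-264384 / 217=-1218.36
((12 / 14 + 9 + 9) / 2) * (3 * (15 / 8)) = 1485 / 28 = 53.04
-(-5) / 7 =5 / 7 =0.71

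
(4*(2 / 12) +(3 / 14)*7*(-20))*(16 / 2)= -704 / 3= -234.67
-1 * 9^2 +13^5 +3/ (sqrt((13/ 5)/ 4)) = 6 * sqrt(65)/ 13 +371212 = 371215.72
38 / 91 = 0.42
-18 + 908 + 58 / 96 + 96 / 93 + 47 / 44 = 14611789 / 16368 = 892.70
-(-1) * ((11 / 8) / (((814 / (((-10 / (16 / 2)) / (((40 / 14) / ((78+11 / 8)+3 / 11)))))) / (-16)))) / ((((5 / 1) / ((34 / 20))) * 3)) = 834071 / 7814400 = 0.11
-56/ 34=-28/ 17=-1.65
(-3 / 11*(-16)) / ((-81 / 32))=-1.72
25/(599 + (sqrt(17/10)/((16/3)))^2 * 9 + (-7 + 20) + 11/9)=0.04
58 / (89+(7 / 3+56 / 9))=261 / 439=0.59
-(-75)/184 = 75/184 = 0.41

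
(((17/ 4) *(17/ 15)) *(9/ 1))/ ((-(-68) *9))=17/ 240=0.07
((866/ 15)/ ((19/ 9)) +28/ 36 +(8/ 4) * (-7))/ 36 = 0.39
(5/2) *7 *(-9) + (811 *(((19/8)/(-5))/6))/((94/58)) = -2223461/11280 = -197.12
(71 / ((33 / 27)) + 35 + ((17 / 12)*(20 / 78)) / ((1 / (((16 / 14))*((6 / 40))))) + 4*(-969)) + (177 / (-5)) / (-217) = -1760706862 / 465465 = -3782.68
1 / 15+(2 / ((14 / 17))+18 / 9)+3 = 787 / 105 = 7.50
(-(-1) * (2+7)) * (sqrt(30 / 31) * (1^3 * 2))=18 * sqrt(930) / 31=17.71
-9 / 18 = -1 / 2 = -0.50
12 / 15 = 4 / 5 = 0.80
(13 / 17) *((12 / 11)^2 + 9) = 16029 / 2057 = 7.79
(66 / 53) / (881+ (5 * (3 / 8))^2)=4224 / 3000277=0.00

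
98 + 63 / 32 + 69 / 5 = 18203 / 160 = 113.77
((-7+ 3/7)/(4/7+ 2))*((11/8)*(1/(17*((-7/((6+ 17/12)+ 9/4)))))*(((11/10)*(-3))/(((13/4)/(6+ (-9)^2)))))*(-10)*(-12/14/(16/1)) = -2340503/173264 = -13.51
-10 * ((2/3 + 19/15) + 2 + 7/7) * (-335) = 49580/3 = 16526.67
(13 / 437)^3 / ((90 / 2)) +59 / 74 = 221569080293 / 277899998490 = 0.80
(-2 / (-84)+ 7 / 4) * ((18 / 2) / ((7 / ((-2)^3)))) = -894 / 49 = -18.24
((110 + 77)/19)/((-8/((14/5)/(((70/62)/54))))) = -156519/950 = -164.76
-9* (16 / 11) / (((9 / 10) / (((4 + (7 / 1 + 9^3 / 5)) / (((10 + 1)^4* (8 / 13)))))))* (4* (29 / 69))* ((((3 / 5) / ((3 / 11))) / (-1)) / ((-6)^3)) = -591136 / 136380915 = -0.00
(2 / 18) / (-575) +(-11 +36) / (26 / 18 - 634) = -0.04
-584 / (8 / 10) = -730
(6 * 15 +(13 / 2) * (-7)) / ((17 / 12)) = 31.41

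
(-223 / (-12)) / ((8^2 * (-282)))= -223 / 216576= -0.00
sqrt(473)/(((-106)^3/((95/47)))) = -95 * sqrt(473)/55977752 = -0.00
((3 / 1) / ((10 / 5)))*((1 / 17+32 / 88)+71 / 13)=8.83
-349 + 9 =-340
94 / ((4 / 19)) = 893 / 2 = 446.50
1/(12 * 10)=1/120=0.01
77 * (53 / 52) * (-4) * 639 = -2607759 / 13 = -200596.85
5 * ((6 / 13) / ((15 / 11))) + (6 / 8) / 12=365 / 208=1.75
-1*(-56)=56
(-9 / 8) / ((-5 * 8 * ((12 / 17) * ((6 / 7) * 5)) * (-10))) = -119 / 128000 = -0.00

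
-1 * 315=-315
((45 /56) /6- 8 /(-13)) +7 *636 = 6483203 /1456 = 4452.75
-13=-13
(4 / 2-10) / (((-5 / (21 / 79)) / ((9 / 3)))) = 504 / 395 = 1.28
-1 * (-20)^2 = -400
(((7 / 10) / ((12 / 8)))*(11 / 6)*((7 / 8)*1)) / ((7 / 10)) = 77 / 72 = 1.07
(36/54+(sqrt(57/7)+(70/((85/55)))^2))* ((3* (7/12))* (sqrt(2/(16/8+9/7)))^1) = sqrt(322)* (867* sqrt(399)+12454946)/79764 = 2805.86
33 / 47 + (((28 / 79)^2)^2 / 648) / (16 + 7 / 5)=0.70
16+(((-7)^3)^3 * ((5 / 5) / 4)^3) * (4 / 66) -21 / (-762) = -5122758601 / 134112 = -38197.62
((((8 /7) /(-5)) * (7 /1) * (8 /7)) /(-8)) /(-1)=-8 /35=-0.23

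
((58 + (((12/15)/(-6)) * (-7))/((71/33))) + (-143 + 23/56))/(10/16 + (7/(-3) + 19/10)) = -5019033/11431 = -439.07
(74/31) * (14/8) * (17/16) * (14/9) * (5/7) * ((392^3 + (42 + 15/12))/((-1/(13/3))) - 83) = -68957369215315/53568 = -1287286611.70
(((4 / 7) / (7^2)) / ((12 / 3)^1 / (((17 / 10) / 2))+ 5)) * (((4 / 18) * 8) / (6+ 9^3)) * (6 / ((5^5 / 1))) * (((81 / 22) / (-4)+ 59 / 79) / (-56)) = 41038 / 2372217449765625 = 0.00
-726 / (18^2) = -121 / 54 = -2.24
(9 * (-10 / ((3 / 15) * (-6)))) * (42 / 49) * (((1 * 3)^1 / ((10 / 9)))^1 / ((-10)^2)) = 243 / 140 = 1.74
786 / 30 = 131 / 5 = 26.20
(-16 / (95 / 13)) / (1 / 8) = -1664 / 95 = -17.52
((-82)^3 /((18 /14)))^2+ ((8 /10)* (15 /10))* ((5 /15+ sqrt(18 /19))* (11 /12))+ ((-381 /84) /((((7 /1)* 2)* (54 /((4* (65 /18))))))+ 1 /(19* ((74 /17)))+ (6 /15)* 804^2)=33* sqrt(38) /190+ 61576139300541375179 /334824840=183905528935.37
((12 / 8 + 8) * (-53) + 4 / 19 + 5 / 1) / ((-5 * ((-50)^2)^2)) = 3787 / 237500000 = 0.00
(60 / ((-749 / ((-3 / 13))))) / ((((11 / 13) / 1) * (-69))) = -60 / 189497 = -0.00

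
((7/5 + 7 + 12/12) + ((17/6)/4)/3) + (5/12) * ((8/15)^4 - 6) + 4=2714267/243000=11.17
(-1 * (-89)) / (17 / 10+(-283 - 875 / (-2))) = 445 / 781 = 0.57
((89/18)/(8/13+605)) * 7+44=6243515/141714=44.06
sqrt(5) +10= 12.24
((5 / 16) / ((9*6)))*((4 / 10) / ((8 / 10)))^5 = 5 / 27648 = 0.00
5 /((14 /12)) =30 /7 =4.29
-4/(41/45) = -180/41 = -4.39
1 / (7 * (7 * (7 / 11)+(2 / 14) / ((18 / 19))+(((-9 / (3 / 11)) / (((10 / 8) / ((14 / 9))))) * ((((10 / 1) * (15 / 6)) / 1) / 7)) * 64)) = -198 / 13003537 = -0.00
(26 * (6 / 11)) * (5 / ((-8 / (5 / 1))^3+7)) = 32500 / 1331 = 24.42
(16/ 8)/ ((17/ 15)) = 30/ 17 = 1.76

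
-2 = -2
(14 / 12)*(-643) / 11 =-4501 / 66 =-68.20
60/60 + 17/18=35/18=1.94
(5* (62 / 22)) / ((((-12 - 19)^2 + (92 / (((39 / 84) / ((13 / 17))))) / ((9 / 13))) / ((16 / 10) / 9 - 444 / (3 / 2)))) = -7015424 / 1985731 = -3.53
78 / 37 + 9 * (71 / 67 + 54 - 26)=653577 / 2479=263.65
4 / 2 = 2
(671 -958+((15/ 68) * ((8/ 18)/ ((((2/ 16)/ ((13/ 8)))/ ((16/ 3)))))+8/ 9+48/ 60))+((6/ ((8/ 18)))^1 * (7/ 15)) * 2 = -67808/ 255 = -265.91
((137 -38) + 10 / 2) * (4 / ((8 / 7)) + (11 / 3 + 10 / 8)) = 2626 / 3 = 875.33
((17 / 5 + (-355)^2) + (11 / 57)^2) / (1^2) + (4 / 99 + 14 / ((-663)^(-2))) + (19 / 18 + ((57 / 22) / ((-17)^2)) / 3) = 324316898876117 / 51642855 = 6279995.54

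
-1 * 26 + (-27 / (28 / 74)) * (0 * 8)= -26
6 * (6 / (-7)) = -5.14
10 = 10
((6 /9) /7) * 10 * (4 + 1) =100 /21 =4.76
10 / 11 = 0.91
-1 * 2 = -2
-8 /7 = -1.14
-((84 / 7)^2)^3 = -2985984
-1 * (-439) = 439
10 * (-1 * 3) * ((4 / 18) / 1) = -20 / 3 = -6.67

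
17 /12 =1.42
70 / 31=2.26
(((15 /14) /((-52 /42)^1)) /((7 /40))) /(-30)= 15 /91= 0.16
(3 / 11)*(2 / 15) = 2 / 55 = 0.04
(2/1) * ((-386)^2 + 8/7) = 2085960/7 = 297994.29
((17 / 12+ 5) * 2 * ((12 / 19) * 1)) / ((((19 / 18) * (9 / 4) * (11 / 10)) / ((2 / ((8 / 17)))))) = 4760 / 361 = 13.19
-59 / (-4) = 59 / 4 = 14.75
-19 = -19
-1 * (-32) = 32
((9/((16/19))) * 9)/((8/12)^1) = 4617/32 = 144.28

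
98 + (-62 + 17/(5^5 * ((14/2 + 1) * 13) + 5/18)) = 210600486/5850005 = 36.00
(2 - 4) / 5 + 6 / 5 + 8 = 8.80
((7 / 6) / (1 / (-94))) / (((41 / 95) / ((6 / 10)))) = -6251 / 41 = -152.46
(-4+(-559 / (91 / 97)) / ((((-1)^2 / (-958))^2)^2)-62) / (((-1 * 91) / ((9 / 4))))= 15809376414116151 / 1274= 12409243653152.39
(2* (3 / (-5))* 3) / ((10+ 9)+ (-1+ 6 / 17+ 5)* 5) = -34 / 385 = -0.09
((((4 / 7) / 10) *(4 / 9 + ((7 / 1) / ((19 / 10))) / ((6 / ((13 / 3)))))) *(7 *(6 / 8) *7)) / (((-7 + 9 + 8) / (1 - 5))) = -1239 / 475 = -2.61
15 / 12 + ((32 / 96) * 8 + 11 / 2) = 113 / 12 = 9.42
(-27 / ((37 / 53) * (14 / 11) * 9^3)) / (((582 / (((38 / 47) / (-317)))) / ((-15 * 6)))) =-55385 / 3368768193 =-0.00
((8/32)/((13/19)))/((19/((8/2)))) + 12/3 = 53/13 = 4.08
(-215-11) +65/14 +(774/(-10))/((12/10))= -2001/7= -285.86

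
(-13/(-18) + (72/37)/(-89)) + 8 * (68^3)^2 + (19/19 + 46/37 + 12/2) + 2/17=790939861001.06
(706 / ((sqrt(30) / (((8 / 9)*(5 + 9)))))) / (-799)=-39536*sqrt(30) / 107865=-2.01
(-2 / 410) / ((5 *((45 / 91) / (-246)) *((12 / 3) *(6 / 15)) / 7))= 637 / 300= 2.12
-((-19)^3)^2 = -47045881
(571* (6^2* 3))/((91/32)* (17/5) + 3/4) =9866880/1667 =5918.94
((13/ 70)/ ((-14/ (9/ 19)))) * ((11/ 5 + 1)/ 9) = -52/ 23275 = -0.00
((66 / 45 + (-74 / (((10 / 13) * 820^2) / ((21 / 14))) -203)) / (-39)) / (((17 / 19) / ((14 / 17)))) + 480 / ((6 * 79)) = 3047577439859 / 528274422000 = 5.77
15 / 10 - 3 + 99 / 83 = -51 / 166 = -0.31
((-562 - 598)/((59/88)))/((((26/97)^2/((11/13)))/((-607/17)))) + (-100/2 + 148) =727667.57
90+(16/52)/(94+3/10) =1103350/12259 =90.00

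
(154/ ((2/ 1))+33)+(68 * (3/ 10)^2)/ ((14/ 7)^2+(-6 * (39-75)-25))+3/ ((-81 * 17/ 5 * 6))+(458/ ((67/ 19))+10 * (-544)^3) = -482712714681235957/ 299841750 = -1609891600.09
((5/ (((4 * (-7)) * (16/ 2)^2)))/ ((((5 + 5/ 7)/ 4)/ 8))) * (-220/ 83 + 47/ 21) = 719/ 111552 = 0.01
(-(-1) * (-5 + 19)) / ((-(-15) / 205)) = 574 / 3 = 191.33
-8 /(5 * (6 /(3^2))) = -12 /5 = -2.40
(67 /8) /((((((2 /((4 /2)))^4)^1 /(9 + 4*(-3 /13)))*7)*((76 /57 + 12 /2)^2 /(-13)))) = -9045 /3872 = -2.34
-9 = -9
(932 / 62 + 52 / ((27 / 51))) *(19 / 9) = 239.09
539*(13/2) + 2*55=7227/2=3613.50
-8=-8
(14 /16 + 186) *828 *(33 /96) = 3404115 /64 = 53189.30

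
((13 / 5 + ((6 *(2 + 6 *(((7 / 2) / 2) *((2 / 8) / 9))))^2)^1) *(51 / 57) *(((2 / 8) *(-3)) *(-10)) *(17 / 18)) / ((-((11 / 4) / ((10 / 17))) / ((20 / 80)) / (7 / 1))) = -160055 / 352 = -454.70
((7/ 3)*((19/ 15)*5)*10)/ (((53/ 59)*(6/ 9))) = 39235/ 159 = 246.76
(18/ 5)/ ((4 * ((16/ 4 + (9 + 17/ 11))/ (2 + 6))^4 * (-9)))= -14641/ 1600000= -0.01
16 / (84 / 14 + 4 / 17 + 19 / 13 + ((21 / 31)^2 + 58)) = 849524 / 3512555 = 0.24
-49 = -49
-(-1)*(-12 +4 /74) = -442 /37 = -11.95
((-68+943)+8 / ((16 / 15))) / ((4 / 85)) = 150025 / 8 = 18753.12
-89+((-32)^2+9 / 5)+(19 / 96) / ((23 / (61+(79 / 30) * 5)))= 62095907 / 66240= 937.44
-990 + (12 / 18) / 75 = -222748 / 225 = -989.99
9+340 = 349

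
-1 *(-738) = 738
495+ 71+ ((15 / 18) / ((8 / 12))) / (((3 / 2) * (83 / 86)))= 141149 / 249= 566.86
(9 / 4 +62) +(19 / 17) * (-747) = -52403 / 68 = -770.63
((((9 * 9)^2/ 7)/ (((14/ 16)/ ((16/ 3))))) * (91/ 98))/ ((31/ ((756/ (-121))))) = -196515072/ 183799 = -1069.18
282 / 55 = 5.13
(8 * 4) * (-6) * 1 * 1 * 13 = -2496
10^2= 100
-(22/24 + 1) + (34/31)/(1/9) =2959/372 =7.95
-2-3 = -5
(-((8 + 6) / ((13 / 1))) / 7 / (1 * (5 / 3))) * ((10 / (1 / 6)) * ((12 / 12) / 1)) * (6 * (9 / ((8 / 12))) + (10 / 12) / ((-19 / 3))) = -110628 / 247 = -447.89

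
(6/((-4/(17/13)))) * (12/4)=-153/26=-5.88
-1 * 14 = -14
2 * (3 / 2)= 3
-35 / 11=-3.18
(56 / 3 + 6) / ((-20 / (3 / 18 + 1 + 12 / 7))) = -4477 / 1260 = -3.55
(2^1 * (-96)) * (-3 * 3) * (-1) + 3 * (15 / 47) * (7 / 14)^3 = -649683 / 376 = -1727.88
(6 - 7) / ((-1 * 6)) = 1 / 6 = 0.17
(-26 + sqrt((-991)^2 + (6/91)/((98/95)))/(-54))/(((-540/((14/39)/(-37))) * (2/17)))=-119/29970 - 17 * sqrt(99624512806)/1914543540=-0.01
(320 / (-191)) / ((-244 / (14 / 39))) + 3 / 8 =1372127 / 3635112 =0.38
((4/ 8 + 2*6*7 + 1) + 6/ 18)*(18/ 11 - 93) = -172525/ 22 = -7842.05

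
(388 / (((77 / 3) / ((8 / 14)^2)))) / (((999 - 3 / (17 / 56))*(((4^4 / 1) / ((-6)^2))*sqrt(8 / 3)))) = 0.00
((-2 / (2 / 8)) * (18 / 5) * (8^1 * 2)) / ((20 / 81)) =-46656 / 25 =-1866.24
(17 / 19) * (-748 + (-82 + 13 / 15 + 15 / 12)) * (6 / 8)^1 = -844441 / 1520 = -555.55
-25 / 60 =-5 / 12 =-0.42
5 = 5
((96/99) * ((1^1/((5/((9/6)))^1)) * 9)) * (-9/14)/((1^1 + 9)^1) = -324/1925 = -0.17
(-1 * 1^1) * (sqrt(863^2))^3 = -642735647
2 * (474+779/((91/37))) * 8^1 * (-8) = -9210496/91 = -101214.24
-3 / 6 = -1 / 2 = -0.50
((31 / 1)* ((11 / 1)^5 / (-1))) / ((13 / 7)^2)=-244636469 / 169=-1447553.07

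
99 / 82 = 1.21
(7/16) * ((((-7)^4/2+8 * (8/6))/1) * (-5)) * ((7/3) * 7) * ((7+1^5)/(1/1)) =-12462905/36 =-346191.81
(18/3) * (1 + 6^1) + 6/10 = 213/5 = 42.60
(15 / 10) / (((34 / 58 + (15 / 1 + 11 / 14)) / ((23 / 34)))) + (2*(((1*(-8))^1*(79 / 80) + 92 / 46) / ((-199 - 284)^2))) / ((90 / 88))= 31940916929 / 515766985650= 0.06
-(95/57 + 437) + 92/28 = -9143/21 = -435.38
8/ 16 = 1/ 2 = 0.50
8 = 8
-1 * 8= -8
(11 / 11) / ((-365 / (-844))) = 844 / 365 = 2.31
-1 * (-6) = 6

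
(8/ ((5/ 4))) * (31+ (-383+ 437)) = 544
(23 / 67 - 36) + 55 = 1296 / 67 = 19.34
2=2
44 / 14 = 22 / 7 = 3.14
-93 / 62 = -3 / 2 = -1.50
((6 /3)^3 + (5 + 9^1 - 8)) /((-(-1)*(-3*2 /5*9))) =-35 /27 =-1.30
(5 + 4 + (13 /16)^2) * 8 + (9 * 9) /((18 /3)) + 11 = 3257 /32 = 101.78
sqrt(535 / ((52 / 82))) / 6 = sqrt(570310) / 156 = 4.84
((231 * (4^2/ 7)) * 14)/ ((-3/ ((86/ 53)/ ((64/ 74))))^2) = 2891.13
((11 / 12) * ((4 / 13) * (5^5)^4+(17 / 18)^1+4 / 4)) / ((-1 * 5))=-15106201171876001 / 2808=-5379701272035.61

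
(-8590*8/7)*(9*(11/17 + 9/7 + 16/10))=-260008992/833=-312135.64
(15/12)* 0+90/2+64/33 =46.94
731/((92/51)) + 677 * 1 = 99565/92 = 1082.23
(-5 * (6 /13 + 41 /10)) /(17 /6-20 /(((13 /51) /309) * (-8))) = -1779 /236606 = -0.01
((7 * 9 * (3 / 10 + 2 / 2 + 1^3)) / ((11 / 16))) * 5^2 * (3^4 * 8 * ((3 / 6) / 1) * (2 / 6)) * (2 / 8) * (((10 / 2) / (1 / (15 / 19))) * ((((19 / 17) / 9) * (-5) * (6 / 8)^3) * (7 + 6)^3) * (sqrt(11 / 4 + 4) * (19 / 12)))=-9186251563125 * sqrt(3) / 11968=-1329466447.06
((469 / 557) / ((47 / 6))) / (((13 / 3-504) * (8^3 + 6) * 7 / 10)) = -6030 / 10163761139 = -0.00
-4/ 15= -0.27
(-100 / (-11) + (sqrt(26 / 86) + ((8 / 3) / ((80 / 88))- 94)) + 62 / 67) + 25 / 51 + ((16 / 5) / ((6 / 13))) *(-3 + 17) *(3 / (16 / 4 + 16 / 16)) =-6991241 / 313225 + sqrt(559) / 43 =-21.77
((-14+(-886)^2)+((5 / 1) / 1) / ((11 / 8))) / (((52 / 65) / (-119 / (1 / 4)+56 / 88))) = -112878972045 / 242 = -466442033.24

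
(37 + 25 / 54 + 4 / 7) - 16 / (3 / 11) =-20.63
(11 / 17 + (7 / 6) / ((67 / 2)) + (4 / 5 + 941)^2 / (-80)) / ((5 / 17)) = -75766224977 / 2010000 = -37694.64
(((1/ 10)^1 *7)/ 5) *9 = 63/ 50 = 1.26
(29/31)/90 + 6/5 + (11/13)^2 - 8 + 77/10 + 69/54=91289/31434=2.90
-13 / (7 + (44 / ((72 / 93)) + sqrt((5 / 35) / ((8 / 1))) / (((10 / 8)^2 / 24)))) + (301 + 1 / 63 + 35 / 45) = 1123200*sqrt(14) / 641100823 + 12181015926449 / 40389351849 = 301.60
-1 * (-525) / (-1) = -525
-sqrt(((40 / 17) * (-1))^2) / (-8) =5 / 17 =0.29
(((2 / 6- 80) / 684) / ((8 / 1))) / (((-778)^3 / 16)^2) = -239 / 14220175622256156744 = -0.00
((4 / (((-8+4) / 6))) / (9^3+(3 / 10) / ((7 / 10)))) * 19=-133 / 851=-0.16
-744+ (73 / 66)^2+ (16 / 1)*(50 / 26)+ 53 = -37318271 / 56628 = -659.01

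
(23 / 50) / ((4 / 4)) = 23 / 50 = 0.46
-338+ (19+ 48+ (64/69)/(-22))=-205721/759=-271.04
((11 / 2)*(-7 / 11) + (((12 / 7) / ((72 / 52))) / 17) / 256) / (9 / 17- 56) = 159923 / 2534784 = 0.06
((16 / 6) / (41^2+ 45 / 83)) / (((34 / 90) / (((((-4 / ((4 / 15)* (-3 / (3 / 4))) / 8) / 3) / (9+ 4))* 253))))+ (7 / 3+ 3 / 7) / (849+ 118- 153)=1548986293 / 95864793024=0.02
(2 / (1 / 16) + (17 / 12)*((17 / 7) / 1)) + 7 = 3565 / 84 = 42.44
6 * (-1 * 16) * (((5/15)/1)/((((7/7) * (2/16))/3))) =-768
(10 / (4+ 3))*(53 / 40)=53 / 28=1.89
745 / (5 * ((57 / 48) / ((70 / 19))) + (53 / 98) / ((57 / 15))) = 22195040 / 52253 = 424.76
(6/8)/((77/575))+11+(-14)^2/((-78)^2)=16.63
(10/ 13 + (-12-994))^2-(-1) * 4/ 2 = 170772962/ 169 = 1010490.90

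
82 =82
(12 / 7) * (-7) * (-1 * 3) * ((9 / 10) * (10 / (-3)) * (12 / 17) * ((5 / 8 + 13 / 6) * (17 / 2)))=-1809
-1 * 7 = -7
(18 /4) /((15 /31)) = 93 /10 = 9.30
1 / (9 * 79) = 0.00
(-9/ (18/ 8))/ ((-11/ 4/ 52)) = 832/ 11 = 75.64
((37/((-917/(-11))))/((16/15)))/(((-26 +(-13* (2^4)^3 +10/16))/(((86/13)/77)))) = -23865/35564026589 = -0.00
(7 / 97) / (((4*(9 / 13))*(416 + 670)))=0.00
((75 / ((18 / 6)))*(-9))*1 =-225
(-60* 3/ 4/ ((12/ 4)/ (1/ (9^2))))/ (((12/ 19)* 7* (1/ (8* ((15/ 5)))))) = -190/ 189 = -1.01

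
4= 4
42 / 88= 21 / 44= 0.48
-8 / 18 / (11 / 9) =-4 / 11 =-0.36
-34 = -34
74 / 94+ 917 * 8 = 344829 / 47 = 7336.79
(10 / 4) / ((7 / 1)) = 5 / 14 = 0.36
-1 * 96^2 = -9216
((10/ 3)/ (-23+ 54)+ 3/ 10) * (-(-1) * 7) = 2653/ 930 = 2.85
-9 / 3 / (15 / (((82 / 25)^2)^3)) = -304006671424 / 1220703125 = -249.04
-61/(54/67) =-4087/54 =-75.69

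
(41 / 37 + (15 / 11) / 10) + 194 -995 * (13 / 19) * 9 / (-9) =13548741 / 15466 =876.03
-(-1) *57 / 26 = 57 / 26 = 2.19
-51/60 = -0.85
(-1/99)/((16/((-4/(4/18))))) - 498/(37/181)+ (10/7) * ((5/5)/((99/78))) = -15136117/6216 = -2435.03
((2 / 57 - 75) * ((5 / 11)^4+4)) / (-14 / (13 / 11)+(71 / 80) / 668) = 6058787200960 / 236802377361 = 25.59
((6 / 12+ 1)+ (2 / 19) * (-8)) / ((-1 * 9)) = -25 / 342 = -0.07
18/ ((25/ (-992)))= -17856/ 25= -714.24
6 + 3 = 9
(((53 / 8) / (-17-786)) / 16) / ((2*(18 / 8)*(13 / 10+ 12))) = -265 / 30758112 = -0.00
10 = 10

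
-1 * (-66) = 66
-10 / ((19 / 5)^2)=-250 / 361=-0.69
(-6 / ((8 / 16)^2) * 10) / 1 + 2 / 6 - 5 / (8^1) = -5767 / 24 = -240.29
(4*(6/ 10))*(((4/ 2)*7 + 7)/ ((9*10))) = 14/ 25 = 0.56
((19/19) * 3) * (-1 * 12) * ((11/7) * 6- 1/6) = -2334/7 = -333.43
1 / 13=0.08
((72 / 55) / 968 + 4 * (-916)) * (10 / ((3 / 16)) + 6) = -4340336158 / 19965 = -217397.25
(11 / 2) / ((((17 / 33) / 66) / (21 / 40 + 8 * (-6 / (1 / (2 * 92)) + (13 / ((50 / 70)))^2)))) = -14809769469 / 3400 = -4355814.55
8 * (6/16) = 3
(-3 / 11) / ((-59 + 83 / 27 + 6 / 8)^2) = -34992 / 390606491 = -0.00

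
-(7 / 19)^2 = -49 / 361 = -0.14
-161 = -161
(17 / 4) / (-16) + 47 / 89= 1495 / 5696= 0.26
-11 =-11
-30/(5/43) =-258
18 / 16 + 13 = 113 / 8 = 14.12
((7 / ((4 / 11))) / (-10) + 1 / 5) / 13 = -69 / 520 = -0.13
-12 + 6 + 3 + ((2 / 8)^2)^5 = -3.00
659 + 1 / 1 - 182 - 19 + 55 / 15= 1388 / 3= 462.67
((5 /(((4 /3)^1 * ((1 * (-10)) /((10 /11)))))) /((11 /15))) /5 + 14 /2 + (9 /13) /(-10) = 215117 /31460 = 6.84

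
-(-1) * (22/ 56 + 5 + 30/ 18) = 7.06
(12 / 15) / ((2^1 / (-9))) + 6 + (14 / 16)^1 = 131 / 40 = 3.28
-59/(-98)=59/98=0.60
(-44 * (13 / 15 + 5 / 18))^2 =5134756 / 2025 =2535.68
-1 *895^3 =-716917375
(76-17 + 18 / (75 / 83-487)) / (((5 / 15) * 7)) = 3568380 / 141211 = 25.27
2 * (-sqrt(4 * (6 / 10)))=-4 * sqrt(15) / 5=-3.10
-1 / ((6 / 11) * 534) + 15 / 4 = 3001 / 801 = 3.75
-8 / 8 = -1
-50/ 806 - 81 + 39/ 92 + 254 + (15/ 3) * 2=6798325/ 37076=183.36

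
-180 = -180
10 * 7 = 70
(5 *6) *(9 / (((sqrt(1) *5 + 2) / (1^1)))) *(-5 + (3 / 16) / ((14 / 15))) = -145125 / 784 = -185.11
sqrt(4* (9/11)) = 6* sqrt(11)/11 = 1.81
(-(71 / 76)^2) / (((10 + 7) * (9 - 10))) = 5041 / 98192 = 0.05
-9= -9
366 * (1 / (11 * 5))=366 / 55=6.65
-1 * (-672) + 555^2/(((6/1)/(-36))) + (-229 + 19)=-1847688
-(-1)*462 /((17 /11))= 5082 /17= 298.94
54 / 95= 0.57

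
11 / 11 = 1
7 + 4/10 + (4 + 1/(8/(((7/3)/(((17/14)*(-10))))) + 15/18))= 136449/11995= 11.38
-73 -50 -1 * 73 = -196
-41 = -41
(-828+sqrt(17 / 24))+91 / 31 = -25577 / 31+sqrt(102) / 12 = -824.22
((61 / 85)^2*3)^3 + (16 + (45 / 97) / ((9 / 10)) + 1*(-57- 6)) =-1565635305501666 / 36583503015625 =-42.80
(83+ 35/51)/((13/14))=59752/663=90.12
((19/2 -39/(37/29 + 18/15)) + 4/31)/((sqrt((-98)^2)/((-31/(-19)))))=-7173/70364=-0.10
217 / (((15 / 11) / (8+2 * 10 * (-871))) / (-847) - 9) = -11734463356 / 486682807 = -24.11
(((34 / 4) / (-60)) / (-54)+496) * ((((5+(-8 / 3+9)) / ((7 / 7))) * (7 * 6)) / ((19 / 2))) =24852.34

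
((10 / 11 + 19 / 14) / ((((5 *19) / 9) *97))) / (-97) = -3141 / 137653670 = -0.00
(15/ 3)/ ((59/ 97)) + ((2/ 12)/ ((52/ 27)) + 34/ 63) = 3419797/ 386568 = 8.85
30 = 30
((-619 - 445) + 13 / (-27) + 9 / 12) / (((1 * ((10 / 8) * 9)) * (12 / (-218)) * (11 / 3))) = 12522247 / 26730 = 468.47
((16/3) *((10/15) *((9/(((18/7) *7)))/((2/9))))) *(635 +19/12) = 15278/3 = 5092.67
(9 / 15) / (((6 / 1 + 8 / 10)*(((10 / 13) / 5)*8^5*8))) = 39 / 17825792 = 0.00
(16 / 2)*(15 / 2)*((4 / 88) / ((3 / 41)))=410 / 11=37.27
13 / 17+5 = 98 / 17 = 5.76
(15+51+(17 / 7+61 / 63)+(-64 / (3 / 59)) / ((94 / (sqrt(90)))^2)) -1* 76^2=-795955004 / 139167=-5719.42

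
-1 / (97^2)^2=-0.00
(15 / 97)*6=90 / 97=0.93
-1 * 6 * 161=-966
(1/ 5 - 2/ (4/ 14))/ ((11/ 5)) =-34/ 11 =-3.09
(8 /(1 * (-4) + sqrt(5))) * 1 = -32 /11 - 8 * sqrt(5) /11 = -4.54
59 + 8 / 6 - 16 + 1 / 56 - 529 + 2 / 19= -1546663 / 3192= -484.54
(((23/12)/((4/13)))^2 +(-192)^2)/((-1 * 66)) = -85024057/152064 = -559.13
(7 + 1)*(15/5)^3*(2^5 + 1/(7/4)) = 7035.43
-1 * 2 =-2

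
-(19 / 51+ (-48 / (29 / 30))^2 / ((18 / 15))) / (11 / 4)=-32052356 / 42891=-747.30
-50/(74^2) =-25/2738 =-0.01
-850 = -850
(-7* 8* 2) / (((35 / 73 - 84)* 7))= 1168 / 6097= 0.19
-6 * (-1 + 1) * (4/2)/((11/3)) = 0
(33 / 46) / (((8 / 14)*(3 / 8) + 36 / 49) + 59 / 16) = 12936 / 83605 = 0.15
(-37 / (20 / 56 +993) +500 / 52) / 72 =1731641 / 13016952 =0.13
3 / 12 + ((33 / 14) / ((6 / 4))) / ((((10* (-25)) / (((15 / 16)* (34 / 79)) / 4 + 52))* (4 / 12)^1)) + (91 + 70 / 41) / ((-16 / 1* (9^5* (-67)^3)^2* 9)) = -0.73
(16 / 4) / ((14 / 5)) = 10 / 7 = 1.43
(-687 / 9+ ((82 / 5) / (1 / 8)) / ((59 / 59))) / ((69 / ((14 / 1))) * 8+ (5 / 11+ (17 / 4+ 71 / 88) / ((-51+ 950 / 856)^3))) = 616974565154876467 / 448484390729877105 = 1.38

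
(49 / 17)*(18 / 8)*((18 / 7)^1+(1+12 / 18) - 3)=273 / 34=8.03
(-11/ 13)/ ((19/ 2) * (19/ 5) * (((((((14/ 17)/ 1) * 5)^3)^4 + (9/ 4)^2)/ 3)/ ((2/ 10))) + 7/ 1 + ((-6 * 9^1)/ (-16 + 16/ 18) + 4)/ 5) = -615249082514627616/ 1039314801013776429042024397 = -0.00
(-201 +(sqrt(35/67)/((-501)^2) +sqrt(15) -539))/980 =-37/49 +sqrt(2345)/16480725660 +sqrt(15)/980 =-0.75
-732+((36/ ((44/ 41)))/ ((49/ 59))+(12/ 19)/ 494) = -691.61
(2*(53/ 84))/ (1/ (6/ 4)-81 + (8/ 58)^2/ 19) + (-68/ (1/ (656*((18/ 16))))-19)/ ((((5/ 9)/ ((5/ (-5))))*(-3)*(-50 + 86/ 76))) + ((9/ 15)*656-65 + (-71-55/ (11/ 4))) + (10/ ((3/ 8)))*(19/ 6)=1409247078598291/ 1501731963270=938.41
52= 52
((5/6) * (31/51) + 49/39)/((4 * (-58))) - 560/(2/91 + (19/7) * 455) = -0.46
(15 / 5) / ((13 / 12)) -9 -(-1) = -68 / 13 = -5.23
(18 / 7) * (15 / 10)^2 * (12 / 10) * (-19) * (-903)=595593 / 5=119118.60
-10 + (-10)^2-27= 63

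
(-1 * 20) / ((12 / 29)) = -145 / 3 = -48.33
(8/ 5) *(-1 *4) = -32/ 5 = -6.40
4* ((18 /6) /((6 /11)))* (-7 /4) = -77 /2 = -38.50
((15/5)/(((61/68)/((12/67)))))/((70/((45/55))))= 11016/1573495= 0.01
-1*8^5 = -32768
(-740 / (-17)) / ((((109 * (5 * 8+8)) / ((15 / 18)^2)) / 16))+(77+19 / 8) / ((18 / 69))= 243641585 / 800496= 304.36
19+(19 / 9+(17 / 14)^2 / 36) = 149249 / 7056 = 21.15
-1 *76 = -76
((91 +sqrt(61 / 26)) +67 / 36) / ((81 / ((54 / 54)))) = sqrt(1586) / 2106 +3343 / 2916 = 1.17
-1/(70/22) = -11/35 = -0.31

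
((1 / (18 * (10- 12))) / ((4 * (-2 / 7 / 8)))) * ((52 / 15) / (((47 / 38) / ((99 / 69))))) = 38038 / 48645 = 0.78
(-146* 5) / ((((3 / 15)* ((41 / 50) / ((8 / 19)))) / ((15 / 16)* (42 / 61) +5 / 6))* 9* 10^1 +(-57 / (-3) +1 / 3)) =-118533750 / 6988289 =-16.96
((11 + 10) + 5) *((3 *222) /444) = 39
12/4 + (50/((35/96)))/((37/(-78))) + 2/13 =-285.96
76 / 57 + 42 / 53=338 / 159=2.13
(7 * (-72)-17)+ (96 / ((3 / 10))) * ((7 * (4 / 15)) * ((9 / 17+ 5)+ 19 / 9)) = 1855709 / 459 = 4042.94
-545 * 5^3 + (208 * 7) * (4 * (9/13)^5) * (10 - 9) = -1919264173/28561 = -67198.77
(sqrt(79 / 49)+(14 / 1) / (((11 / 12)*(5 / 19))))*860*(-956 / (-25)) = 1950364.31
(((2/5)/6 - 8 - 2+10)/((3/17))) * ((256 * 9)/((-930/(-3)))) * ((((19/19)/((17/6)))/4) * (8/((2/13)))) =9984/775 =12.88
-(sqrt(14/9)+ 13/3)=-13/3 - sqrt(14)/3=-5.58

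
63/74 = 0.85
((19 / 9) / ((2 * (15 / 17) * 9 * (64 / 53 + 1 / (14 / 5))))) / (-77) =-17119 / 15516765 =-0.00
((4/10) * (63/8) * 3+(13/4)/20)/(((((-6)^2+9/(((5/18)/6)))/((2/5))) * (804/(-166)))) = -63827/18524160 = -0.00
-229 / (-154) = 229 / 154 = 1.49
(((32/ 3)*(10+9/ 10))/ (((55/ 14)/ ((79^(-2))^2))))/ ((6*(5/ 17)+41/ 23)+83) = 596666/ 67963022584875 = 0.00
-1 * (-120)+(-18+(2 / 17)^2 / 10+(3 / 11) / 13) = 21081391 / 206635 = 102.02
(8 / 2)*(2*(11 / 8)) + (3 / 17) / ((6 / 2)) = 188 / 17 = 11.06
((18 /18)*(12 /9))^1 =4 /3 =1.33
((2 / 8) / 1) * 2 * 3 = 3 / 2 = 1.50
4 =4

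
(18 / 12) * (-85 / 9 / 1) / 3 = -85 / 18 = -4.72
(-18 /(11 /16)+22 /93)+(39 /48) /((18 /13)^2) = -45115399 /1767744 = -25.52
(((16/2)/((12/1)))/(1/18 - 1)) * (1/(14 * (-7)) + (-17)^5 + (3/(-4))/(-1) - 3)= 834877245/833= 1002253.60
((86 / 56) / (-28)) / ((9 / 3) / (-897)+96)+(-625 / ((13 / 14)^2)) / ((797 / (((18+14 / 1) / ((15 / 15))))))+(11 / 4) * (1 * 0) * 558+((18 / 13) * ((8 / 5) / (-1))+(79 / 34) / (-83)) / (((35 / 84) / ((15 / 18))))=-718294434862443171 / 21383825304230480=-33.59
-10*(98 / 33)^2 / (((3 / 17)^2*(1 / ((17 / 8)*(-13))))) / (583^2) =766747345 / 3331252089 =0.23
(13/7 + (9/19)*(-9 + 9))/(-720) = -0.00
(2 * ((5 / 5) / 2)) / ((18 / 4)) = 0.22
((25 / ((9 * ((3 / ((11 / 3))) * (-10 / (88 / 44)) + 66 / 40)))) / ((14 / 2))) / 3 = -5500 / 101493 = -0.05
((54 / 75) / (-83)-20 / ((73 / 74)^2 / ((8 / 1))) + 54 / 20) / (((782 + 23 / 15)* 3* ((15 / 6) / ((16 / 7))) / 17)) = -972820076528 / 909725979925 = -1.07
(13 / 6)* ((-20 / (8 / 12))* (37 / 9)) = -2405 / 9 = -267.22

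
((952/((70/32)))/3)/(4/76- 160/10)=-41344/4545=-9.10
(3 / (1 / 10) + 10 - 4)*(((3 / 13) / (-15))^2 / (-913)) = -36 / 3857425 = -0.00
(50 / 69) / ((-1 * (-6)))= 0.12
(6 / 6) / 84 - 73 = -6131 / 84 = -72.99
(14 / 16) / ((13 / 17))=119 / 104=1.14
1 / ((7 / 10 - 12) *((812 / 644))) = -0.07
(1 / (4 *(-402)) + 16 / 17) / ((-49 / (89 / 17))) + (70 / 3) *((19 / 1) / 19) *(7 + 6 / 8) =195973681 / 1084328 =180.73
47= 47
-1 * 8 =-8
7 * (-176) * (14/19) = -17248/19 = -907.79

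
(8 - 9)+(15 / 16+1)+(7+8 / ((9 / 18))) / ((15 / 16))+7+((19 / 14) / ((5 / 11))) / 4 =11161 / 336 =33.22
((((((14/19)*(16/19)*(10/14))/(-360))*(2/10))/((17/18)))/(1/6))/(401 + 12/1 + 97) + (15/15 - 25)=-24.00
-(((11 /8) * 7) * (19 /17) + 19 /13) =-21603 /1768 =-12.22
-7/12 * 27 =-63/4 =-15.75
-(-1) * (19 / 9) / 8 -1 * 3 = -197 / 72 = -2.74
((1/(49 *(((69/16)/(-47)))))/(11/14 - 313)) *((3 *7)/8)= 4/2139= 0.00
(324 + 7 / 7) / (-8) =-325 / 8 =-40.62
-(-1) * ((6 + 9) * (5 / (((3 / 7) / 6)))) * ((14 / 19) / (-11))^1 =-14700 / 209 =-70.33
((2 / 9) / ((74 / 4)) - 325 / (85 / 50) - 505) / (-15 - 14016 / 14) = 27586909 / 40266693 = 0.69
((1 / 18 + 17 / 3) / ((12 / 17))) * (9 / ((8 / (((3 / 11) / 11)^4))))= 0.00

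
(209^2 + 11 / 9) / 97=393140 / 873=450.33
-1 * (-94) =94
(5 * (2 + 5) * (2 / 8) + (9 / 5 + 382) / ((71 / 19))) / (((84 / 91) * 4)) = 2057497 / 68160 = 30.19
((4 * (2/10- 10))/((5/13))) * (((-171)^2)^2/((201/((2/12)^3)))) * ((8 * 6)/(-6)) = 16057725.70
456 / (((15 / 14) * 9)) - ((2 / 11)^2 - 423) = 2560543 / 5445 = 470.26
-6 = -6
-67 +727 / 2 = 593 / 2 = 296.50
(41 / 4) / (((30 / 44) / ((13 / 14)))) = 5863 / 420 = 13.96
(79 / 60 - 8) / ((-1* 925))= 401 / 55500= 0.01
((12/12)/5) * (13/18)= 13/90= 0.14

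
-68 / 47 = -1.45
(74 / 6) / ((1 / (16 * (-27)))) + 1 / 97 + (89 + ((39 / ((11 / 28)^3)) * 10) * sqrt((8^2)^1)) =5967163038 / 129107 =46218.74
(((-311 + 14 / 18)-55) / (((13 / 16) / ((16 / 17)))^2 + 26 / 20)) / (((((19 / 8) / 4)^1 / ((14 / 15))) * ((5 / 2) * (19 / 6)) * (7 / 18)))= -5804916736 / 63667955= -91.17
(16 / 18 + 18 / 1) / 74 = 0.26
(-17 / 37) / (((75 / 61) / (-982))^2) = -61000243268 / 208125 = -293094.26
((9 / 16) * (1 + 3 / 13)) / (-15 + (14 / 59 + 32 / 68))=-9027 / 186355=-0.05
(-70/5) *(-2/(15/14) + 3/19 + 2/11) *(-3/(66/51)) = -569653/11495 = -49.56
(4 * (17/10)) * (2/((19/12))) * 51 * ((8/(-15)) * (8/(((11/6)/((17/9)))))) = -10061824/5225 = -1925.71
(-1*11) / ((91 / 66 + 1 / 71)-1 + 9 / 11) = -51546 / 5675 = -9.08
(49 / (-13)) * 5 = -245 / 13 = -18.85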